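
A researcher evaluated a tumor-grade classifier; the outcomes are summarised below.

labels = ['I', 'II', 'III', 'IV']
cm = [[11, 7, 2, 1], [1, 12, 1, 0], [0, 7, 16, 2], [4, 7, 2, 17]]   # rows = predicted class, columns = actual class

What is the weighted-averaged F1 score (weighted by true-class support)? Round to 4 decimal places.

0.6064

Per-class F1 score (2·TP/(2·TP+FP+FN)):
  I: TP=11, FP=7+2+1=10, FN=1+0+4=5 → 22/37 = 0.59459
  II: TP=12, FP=1+1+0=2, FN=7+7+7=21 → 24/47 = 0.51064
  III: TP=16, FP=0+7+2=9, FN=2+1+2=5 → 32/46 = 0.69565
  IV: TP=17, FP=4+7+2=13, FN=1+0+2=3 → 34/50 = 0.68000
Weighted-F1 score = Σ (supportᵢ/N)·F1 scoreᵢ with N=90: (16/90)·0.59459 + (33/90)·0.51064 + (21/90)·0.69565 + (20/90)·0.68000 = 0.6064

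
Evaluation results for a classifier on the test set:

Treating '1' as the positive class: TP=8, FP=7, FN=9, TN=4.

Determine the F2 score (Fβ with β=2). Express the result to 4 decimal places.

Fβ = (1+β²)·TP / ((1+β²)·TP + β²·FN + FP), with β²=4
= 5·8 / (5·8 + 4·9 + 7) = 0.4819

0.4819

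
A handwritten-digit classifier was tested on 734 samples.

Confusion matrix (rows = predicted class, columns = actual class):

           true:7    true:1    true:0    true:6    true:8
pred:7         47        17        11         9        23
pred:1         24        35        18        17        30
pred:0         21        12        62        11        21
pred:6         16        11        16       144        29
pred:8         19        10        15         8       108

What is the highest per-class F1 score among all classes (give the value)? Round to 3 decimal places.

Per-class F1 score (2·TP/(2·TP+FP+FN)):
  7: TP=47, FP=17+11+9+23=60, FN=24+21+16+19=80 → 94/234 = 0.4017
  1: TP=35, FP=24+18+17+30=89, FN=17+12+11+10=50 → 70/209 = 0.3349
  0: TP=62, FP=21+12+11+21=65, FN=11+18+16+15=60 → 124/249 = 0.4980
  6: TP=144, FP=16+11+16+29=72, FN=9+17+11+8=45 → 288/405 = 0.7111
  8: TP=108, FP=19+10+15+8=52, FN=23+30+21+29=103 → 216/371 = 0.5822
Highest is class '6' with F1 score = 0.711.

0.711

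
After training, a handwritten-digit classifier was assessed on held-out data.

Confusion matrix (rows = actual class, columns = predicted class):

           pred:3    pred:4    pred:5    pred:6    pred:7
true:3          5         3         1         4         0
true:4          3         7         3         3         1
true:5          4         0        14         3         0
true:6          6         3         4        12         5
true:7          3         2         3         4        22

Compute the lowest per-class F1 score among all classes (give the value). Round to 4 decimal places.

0.2941

Per-class F1 score (2·TP/(2·TP+FP+FN)):
  3: TP=5, FP=3+4+6+3=16, FN=3+1+4+0=8 → 10/34 = 0.29412
  4: TP=7, FP=3+0+3+2=8, FN=3+3+3+1=10 → 14/32 = 0.43750
  5: TP=14, FP=1+3+4+3=11, FN=4+0+3+0=7 → 28/46 = 0.60870
  6: TP=12, FP=4+3+3+4=14, FN=6+3+4+5=18 → 24/56 = 0.42857
  7: TP=22, FP=0+1+0+5=6, FN=3+2+3+4=12 → 44/62 = 0.70968
Lowest is class '3' with F1 score = 0.2941.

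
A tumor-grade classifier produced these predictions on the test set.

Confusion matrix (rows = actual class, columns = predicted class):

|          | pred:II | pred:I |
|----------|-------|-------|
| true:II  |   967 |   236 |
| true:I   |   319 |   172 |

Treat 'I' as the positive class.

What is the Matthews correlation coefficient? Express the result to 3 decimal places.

0.164

MCC = (TP·TN − FP·FN) / √((TP+FP)(TP+FN)(TN+FP)(TN+FN))
Numerator = 172·967 − 236·319 = 91040
Denominator = √(408·491·1203·1286) = √309919035024 = 556703.7228
MCC = 91040 / 556703.7228 = 0.164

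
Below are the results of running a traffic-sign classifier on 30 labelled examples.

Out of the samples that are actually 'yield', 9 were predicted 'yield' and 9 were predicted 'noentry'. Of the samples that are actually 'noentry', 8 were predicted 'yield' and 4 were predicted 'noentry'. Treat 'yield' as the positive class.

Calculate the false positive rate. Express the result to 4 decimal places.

FPR = FP/(FP+TN) = 8/(8+4) = 0.6667

0.6667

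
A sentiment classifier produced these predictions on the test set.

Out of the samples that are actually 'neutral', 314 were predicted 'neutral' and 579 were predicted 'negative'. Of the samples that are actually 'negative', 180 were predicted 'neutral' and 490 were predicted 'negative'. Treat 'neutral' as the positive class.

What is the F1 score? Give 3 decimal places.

0.453

Precision = TP/(TP+FP) = 314/494 = 0.6356
Recall = TP/(TP+FN) = 314/893 = 0.3516
F1 = 2·TP/(2·TP+FP+FN) = 628/1387 = 0.453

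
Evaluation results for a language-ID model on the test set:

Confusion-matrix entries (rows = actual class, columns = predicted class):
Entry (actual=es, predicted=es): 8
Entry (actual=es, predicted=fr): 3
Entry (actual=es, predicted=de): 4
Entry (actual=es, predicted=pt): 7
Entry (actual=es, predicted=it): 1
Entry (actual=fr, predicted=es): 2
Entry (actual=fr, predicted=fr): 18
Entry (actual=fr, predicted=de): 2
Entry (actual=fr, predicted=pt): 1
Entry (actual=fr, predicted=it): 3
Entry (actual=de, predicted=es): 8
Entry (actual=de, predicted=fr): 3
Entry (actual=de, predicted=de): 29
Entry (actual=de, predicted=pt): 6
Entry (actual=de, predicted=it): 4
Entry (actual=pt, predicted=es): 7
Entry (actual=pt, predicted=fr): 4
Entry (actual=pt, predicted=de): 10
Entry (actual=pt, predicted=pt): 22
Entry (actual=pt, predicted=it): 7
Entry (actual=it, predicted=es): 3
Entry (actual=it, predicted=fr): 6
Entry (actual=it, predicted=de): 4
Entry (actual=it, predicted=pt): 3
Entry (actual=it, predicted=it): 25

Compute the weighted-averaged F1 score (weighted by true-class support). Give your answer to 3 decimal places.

0.538

Per-class F1 score (2·TP/(2·TP+FP+FN)):
  es: TP=8, FP=2+8+7+3=20, FN=3+4+7+1=15 → 16/51 = 0.3137
  fr: TP=18, FP=3+3+4+6=16, FN=2+2+1+3=8 → 36/60 = 0.6000
  de: TP=29, FP=4+2+10+4=20, FN=8+3+6+4=21 → 58/99 = 0.5859
  pt: TP=22, FP=7+1+6+3=17, FN=7+4+10+7=28 → 44/89 = 0.4944
  it: TP=25, FP=1+3+4+7=15, FN=3+6+4+3=16 → 50/81 = 0.6173
Weighted-F1 score = Σ (supportᵢ/N)·F1 scoreᵢ with N=190: (23/190)·0.3137 + (26/190)·0.6000 + (50/190)·0.5859 + (50/190)·0.4944 + (41/190)·0.6173 = 0.538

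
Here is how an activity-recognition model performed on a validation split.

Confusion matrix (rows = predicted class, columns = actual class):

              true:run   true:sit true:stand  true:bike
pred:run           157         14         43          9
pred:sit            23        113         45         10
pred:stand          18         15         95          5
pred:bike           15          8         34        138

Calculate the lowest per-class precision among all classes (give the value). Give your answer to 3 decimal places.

Per-class precision (TP/(TP+FP)):
  run: TP=157, FP=14+43+9=66 → 157/223 = 0.7040
  sit: TP=113, FP=23+45+10=78 → 113/191 = 0.5916
  stand: TP=95, FP=18+15+5=38 → 95/133 = 0.7143
  bike: TP=138, FP=15+8+34=57 → 138/195 = 0.7077
Lowest is class 'sit' with precision = 0.592.

0.592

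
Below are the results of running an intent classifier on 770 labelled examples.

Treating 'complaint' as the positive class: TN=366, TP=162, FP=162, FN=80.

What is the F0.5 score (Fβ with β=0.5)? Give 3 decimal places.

Fβ = (1+β²)·TP / ((1+β²)·TP + β²·FN + FP), with β²=1/4
= 1.25·162 / (1.25·162 + 0.25·80 + 162) = 0.527

0.527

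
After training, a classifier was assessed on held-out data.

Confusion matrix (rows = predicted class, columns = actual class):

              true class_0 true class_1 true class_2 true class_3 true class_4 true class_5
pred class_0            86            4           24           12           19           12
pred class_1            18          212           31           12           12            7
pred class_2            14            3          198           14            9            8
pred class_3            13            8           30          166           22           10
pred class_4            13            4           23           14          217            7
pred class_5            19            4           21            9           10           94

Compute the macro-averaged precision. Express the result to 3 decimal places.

Per-class precision (TP/(TP+FP)):
  class_0: TP=86, FP=4+24+12+19+12=71 → 86/157 = 0.5478
  class_1: TP=212, FP=18+31+12+12+7=80 → 212/292 = 0.7260
  class_2: TP=198, FP=14+3+14+9+8=48 → 198/246 = 0.8049
  class_3: TP=166, FP=13+8+30+22+10=83 → 166/249 = 0.6667
  class_4: TP=217, FP=13+4+23+14+7=61 → 217/278 = 0.7806
  class_5: TP=94, FP=19+4+21+9+10=63 → 94/157 = 0.5987
Macro-precision = mean = (0.5478 + 0.7260 + 0.8049 + 0.6667 + 0.7806 + 0.5987) / 6 = 0.687

0.687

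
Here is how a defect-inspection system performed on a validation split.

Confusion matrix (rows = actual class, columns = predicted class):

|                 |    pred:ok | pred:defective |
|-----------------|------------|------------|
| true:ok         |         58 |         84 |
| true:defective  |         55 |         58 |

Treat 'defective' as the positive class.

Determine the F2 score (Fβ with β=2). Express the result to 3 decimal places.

0.488

Fβ = (1+β²)·TP / ((1+β²)·TP + β²·FN + FP), with β²=4
= 5·58 / (5·58 + 4·55 + 84) = 0.488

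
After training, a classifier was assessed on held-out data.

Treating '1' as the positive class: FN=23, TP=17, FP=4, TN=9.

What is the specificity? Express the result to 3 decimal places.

Specificity = TN/(TN+FP) = 9/(9+4) = 0.692

0.692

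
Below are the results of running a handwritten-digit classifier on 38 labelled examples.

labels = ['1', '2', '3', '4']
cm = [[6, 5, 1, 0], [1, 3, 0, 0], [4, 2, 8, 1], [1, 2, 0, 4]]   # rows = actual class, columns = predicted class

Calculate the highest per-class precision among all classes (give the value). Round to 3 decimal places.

0.889

Per-class precision (TP/(TP+FP)):
  1: TP=6, FP=1+4+1=6 → 6/12 = 0.5000
  2: TP=3, FP=5+2+2=9 → 3/12 = 0.2500
  3: TP=8, FP=1+0+0=1 → 8/9 = 0.8889
  4: TP=4, FP=0+0+1=1 → 4/5 = 0.8000
Highest is class '3' with precision = 0.889.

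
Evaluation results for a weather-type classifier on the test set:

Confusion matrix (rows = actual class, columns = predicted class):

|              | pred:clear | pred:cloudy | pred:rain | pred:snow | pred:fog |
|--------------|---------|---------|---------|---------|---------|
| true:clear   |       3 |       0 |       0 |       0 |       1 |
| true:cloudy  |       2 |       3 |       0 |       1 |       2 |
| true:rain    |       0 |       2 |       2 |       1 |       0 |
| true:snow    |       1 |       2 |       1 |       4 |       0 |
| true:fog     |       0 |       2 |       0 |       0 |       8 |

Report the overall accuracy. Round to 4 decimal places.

0.5714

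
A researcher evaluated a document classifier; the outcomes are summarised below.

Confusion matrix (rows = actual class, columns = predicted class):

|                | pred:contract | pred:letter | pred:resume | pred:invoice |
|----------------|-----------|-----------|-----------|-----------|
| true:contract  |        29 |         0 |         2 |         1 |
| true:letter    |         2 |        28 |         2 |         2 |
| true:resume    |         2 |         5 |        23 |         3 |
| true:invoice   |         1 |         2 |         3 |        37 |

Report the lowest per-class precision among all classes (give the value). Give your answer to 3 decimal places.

Per-class precision (TP/(TP+FP)):
  contract: TP=29, FP=2+2+1=5 → 29/34 = 0.8529
  letter: TP=28, FP=0+5+2=7 → 28/35 = 0.8000
  resume: TP=23, FP=2+2+3=7 → 23/30 = 0.7667
  invoice: TP=37, FP=1+2+3=6 → 37/43 = 0.8605
Lowest is class 'resume' with precision = 0.767.

0.767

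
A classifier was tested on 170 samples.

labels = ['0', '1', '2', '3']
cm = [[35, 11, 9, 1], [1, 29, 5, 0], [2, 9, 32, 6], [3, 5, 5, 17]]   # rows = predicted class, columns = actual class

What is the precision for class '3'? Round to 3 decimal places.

precision = TP/(TP+FP).
3: TP=17, FP=3+5+5=13 → 17/30 = 0.5667

0.567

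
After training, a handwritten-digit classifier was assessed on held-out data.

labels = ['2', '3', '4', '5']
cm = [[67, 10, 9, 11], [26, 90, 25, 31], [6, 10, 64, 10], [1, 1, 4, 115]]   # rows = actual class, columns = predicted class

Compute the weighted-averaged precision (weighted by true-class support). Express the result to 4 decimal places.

0.7172

Per-class precision (TP/(TP+FP)):
  2: TP=67, FP=26+6+1=33 → 67/100 = 0.67000
  3: TP=90, FP=10+10+1=21 → 90/111 = 0.81081
  4: TP=64, FP=9+25+4=38 → 64/102 = 0.62745
  5: TP=115, FP=11+31+10=52 → 115/167 = 0.68862
Weighted-precision = Σ (supportᵢ/N)·precisionᵢ with N=480: (97/480)·0.67000 + (172/480)·0.81081 + (90/480)·0.62745 + (121/480)·0.68862 = 0.7172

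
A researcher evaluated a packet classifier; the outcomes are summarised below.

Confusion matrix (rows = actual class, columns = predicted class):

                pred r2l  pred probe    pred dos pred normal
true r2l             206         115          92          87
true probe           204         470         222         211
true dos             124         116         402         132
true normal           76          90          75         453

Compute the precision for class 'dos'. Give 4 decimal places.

0.5082

precision = TP/(TP+FP).
dos: TP=402, FP=92+222+75=389 → 402/791 = 0.50822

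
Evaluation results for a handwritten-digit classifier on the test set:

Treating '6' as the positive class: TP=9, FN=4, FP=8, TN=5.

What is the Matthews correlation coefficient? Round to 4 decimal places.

0.0808

MCC = (TP·TN − FP·FN) / √((TP+FP)(TP+FN)(TN+FP)(TN+FN))
Numerator = 9·5 − 8·4 = 13
Denominator = √(17·13·13·9) = √25857 = 160.8011
MCC = 13 / 160.8011 = 0.0808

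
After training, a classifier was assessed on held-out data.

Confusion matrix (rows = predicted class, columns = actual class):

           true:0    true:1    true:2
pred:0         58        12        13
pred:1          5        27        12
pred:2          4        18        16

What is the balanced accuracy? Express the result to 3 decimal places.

Balanced accuracy = mean of per-class recall.
  0: recall = 58/67 = 0.8657
  1: recall = 27/57 = 0.4737
  2: recall = 16/41 = 0.3902
Mean = (0.8657 + 0.4737 + 0.3902) / 3 = 0.577

0.577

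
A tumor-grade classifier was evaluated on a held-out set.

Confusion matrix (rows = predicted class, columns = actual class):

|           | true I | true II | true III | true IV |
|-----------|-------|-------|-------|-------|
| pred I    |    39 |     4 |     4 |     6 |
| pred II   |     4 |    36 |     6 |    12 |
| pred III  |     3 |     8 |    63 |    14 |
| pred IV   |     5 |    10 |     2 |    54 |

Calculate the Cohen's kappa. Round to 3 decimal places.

Observed agreement pₒ = trace/N = 192/270 = 0.7111
Expected agreement pₑ = Σ (rowᵢ·colᵢ)/N² = (51·53 + 58·58 + 75·88 + 86·71)/270² = 0.2575
κ = (pₒ − pₑ)/(1 − pₑ) = (0.7111 − 0.2575)/(1 − 0.2575) = 0.611

0.611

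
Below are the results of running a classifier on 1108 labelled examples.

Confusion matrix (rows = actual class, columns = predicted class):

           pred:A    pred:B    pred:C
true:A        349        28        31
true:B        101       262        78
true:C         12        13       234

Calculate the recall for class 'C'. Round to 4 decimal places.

One-vs-rest for 'C': TP = diagonal; FP = other classes predicted 'C'; FN = 'C' predicted as other.
recall = TP/(TP+FN).
C: TP=234, FN=12+13=25 → 234/259 = 0.90347

0.9035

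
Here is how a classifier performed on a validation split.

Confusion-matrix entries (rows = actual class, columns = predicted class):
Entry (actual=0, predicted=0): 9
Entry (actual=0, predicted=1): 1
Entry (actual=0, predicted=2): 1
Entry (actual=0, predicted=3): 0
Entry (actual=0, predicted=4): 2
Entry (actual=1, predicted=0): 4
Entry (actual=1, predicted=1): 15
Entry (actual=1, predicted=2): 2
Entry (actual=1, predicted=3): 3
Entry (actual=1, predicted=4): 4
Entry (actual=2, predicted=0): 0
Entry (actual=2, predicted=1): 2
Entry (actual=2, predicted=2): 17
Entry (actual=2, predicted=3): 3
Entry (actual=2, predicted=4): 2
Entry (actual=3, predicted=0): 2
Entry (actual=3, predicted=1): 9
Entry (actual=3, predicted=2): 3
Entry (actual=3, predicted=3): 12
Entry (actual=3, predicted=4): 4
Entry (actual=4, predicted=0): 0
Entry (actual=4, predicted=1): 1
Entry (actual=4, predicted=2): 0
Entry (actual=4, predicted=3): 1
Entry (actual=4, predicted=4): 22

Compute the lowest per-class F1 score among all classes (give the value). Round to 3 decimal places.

0.490

Per-class F1 score (2·TP/(2·TP+FP+FN)):
  0: TP=9, FP=4+0+2+0=6, FN=1+1+0+2=4 → 18/28 = 0.6429
  1: TP=15, FP=1+2+9+1=13, FN=4+2+3+4=13 → 30/56 = 0.5357
  2: TP=17, FP=1+2+3+0=6, FN=0+2+3+2=7 → 34/47 = 0.7234
  3: TP=12, FP=0+3+3+1=7, FN=2+9+3+4=18 → 24/49 = 0.4898
  4: TP=22, FP=2+4+2+4=12, FN=0+1+0+1=2 → 44/58 = 0.7586
Lowest is class '3' with F1 score = 0.490.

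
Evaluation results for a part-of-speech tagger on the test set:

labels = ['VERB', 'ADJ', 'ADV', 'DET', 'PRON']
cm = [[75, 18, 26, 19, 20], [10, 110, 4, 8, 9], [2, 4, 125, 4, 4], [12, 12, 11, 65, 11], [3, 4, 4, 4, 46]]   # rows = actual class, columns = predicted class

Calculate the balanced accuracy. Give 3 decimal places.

0.699

Balanced accuracy = mean of per-class recall.
  VERB: recall = 75/158 = 0.4747
  ADJ: recall = 110/141 = 0.7801
  ADV: recall = 125/139 = 0.8993
  DET: recall = 65/111 = 0.5856
  PRON: recall = 46/61 = 0.7541
Mean = (0.4747 + 0.7801 + 0.8993 + 0.5856 + 0.7541) / 5 = 0.699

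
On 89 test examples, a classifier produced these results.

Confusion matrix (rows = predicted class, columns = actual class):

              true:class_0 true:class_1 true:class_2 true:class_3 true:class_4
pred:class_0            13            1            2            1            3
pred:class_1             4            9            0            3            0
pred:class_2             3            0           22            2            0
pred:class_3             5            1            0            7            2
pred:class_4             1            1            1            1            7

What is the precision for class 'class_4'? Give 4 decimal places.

0.6364

One-vs-rest for 'class_4': TP = diagonal; FP = other classes predicted 'class_4'; FN = 'class_4' predicted as other.
precision = TP/(TP+FP).
class_4: TP=7, FP=1+1+1+1=4 → 7/11 = 0.63636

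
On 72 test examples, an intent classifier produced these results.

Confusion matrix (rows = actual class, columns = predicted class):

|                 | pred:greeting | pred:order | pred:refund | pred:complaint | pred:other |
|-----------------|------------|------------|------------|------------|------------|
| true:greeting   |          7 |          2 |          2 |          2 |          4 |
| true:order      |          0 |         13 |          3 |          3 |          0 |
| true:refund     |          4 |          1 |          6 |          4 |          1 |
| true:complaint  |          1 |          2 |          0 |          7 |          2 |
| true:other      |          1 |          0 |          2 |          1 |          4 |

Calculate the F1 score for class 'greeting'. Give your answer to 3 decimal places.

Take TP from the diagonal, FP from the rest of the 'greeting' prediction marginal, FN from the rest of the 'greeting' actual marginal.
F1 score = 2·TP/(2·TP+FP+FN).
greeting: TP=7, FP=0+4+1+1=6, FN=2+2+2+4=10 → 14/30 = 0.4667

0.467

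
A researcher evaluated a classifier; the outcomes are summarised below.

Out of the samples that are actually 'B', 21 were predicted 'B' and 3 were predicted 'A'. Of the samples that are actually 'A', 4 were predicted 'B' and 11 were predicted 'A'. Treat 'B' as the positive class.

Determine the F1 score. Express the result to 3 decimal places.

Precision = TP/(TP+FP) = 21/25 = 0.8400
Recall = TP/(TP+FN) = 21/24 = 0.8750
F1 = 2·TP/(2·TP+FP+FN) = 42/49 = 0.857

0.857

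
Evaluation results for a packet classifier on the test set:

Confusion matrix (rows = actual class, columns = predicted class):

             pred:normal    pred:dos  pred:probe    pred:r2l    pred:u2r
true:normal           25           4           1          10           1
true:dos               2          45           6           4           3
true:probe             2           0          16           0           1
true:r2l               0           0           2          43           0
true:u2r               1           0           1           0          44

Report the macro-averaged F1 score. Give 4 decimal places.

Per-class F1 score (2·TP/(2·TP+FP+FN)):
  normal: TP=25, FP=2+2+0+1=5, FN=4+1+10+1=16 → 50/71 = 0.70423
  dos: TP=45, FP=4+0+0+0=4, FN=2+6+4+3=15 → 90/109 = 0.82569
  probe: TP=16, FP=1+6+2+1=10, FN=2+0+0+1=3 → 32/45 = 0.71111
  r2l: TP=43, FP=10+4+0+0=14, FN=0+0+2+0=2 → 86/102 = 0.84314
  u2r: TP=44, FP=1+3+1+0=5, FN=1+0+1+0=2 → 88/95 = 0.92632
Macro-F1 score = mean = (0.70423 + 0.82569 + 0.71111 + 0.84314 + 0.92632) / 5 = 0.8021

0.8021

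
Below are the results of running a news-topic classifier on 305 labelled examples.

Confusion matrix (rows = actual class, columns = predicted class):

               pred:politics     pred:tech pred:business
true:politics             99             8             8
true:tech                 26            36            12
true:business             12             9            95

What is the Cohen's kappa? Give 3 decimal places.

0.619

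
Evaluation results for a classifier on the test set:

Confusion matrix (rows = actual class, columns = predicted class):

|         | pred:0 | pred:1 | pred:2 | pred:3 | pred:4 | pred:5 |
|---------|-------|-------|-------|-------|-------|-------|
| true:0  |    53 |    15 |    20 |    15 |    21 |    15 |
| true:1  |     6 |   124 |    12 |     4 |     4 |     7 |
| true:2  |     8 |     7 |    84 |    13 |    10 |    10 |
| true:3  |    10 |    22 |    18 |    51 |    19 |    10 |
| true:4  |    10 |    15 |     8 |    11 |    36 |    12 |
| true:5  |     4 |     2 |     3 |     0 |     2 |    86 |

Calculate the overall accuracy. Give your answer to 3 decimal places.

Accuracy = trace / total = (53+124+84+51+36+86=434) / 747 = 434/747 = 0.581

0.581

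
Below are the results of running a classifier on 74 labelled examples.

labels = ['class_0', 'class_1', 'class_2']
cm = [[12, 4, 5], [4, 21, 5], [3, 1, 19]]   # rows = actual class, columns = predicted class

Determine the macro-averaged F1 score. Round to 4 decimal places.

0.6936

Per-class F1 score (2·TP/(2·TP+FP+FN)):
  class_0: TP=12, FP=4+3=7, FN=4+5=9 → 24/40 = 0.60000
  class_1: TP=21, FP=4+1=5, FN=4+5=9 → 42/56 = 0.75000
  class_2: TP=19, FP=5+5=10, FN=3+1=4 → 38/52 = 0.73077
Macro-F1 score = mean = (0.60000 + 0.75000 + 0.73077) / 3 = 0.6936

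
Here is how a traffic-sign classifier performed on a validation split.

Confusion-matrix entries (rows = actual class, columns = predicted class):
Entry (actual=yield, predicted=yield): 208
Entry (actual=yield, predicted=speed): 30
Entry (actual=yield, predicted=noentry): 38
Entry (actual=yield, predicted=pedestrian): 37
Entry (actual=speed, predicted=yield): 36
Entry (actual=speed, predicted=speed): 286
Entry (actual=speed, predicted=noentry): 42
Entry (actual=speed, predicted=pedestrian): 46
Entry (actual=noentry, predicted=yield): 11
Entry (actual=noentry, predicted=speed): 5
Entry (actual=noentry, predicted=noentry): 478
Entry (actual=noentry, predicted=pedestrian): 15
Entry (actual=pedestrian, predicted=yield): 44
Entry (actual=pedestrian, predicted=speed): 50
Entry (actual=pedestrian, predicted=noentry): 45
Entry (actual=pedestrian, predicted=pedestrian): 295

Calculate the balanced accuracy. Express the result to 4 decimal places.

Balanced accuracy = mean of per-class recall.
  yield: recall = 208/313 = 0.66454
  speed: recall = 286/410 = 0.69756
  noentry: recall = 478/509 = 0.93910
  pedestrian: recall = 295/434 = 0.67972
Mean = (0.66454 + 0.69756 + 0.93910 + 0.67972) / 4 = 0.7452

0.7452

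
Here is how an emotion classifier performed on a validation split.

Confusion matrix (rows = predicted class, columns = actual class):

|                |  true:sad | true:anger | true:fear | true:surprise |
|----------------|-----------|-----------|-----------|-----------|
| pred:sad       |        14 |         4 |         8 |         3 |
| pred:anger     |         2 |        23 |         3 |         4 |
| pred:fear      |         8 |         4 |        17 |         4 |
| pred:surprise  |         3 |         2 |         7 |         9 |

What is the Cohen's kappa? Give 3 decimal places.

0.390

Observed agreement pₒ = trace/N = 63/115 = 0.5478
Expected agreement pₑ = Σ (rowᵢ·colᵢ)/N² = (27·29 + 33·32 + 35·33 + 20·21)/115² = 0.2581
κ = (pₒ − pₑ)/(1 − pₑ) = (0.5478 − 0.2581)/(1 − 0.2581) = 0.390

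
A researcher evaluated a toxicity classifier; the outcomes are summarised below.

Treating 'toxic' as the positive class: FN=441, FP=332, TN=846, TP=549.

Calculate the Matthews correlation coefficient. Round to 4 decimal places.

MCC = (TP·TN − FP·FN) / √((TP+FP)(TP+FN)(TN+FP)(TN+FN))
Numerator = 549·846 − 332·441 = 318042
Denominator = √(881·990·1178·1287) = √1322315048340 = 1149919.5834
MCC = 318042 / 1149919.5834 = 0.2766

0.2766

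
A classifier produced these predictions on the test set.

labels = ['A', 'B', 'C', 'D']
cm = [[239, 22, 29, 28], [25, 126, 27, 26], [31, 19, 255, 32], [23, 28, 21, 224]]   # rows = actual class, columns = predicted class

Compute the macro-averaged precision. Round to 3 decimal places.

0.722

Per-class precision (TP/(TP+FP)):
  A: TP=239, FP=25+31+23=79 → 239/318 = 0.7516
  B: TP=126, FP=22+19+28=69 → 126/195 = 0.6462
  C: TP=255, FP=29+27+21=77 → 255/332 = 0.7681
  D: TP=224, FP=28+26+32=86 → 224/310 = 0.7226
Macro-precision = mean = (0.7516 + 0.6462 + 0.7681 + 0.7226) / 4 = 0.722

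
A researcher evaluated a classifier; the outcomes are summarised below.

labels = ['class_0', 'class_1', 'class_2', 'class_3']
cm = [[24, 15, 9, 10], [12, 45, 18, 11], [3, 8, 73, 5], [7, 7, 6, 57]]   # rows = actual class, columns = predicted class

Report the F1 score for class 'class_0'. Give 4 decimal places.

0.4615

F1 score = 2·TP/(2·TP+FP+FN).
class_0: TP=24, FP=12+3+7=22, FN=15+9+10=34 → 48/104 = 0.46154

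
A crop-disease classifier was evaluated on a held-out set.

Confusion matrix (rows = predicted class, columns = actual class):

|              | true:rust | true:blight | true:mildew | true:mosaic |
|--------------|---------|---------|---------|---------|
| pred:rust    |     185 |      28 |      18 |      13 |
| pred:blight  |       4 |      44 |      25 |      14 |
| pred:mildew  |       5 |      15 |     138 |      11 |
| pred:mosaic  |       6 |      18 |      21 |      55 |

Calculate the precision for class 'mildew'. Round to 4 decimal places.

0.8166

Take TP from the diagonal, FP from the rest of the 'mildew' prediction marginal, FN from the rest of the 'mildew' actual marginal.
precision = TP/(TP+FP).
mildew: TP=138, FP=5+15+11=31 → 138/169 = 0.81657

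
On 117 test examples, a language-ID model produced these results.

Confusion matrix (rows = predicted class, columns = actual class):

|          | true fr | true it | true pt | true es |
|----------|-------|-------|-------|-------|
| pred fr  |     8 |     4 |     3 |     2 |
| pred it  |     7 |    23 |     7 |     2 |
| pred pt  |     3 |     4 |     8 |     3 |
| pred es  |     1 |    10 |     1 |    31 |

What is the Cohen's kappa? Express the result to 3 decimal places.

Observed agreement pₒ = trace/N = 70/117 = 0.5983
Expected agreement pₑ = Σ (rowᵢ·colᵢ)/N² = (19·17 + 41·39 + 19·18 + 38·43)/117² = 0.2848
κ = (pₒ − pₑ)/(1 − pₑ) = (0.5983 − 0.2848)/(1 − 0.2848) = 0.438

0.438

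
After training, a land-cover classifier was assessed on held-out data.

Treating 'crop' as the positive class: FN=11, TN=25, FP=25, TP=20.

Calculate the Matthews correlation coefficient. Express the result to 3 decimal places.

MCC = (TP·TN − FP·FN) / √((TP+FP)(TP+FN)(TN+FP)(TN+FN))
Numerator = 20·25 − 25·11 = 225
Denominator = √(45·31·50·36) = √2511000 = 1584.6135
MCC = 225 / 1584.6135 = 0.142

0.142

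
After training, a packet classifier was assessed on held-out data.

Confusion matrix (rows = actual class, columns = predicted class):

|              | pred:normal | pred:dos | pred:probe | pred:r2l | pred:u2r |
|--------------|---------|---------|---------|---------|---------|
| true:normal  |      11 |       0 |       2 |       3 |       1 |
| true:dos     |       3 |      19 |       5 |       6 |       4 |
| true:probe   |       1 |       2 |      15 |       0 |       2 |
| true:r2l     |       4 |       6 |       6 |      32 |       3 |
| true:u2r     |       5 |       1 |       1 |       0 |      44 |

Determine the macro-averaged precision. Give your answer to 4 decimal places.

0.6499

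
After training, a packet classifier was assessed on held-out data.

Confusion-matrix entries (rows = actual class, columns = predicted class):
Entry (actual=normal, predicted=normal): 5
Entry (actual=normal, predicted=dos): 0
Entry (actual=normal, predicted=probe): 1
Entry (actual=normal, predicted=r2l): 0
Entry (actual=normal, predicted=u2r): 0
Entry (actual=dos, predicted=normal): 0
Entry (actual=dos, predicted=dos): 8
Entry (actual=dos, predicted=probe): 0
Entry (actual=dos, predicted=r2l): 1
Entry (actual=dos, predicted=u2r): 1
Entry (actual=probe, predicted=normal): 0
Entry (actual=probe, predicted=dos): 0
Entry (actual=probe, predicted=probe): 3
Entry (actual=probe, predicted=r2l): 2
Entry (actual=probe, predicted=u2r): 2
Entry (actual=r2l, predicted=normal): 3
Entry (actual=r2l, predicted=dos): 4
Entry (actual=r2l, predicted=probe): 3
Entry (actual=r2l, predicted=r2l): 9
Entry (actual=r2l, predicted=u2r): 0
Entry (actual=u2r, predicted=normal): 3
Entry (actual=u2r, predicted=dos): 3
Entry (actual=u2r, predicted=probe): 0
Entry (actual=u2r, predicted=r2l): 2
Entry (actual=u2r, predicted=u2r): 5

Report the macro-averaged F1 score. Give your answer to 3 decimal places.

0.536

Per-class F1 score (2·TP/(2·TP+FP+FN)):
  normal: TP=5, FP=0+0+3+3=6, FN=0+1+0+0=1 → 10/17 = 0.5882
  dos: TP=8, FP=0+0+4+3=7, FN=0+0+1+1=2 → 16/25 = 0.6400
  probe: TP=3, FP=1+0+3+0=4, FN=0+0+2+2=4 → 6/14 = 0.4286
  r2l: TP=9, FP=0+1+2+2=5, FN=3+4+3+0=10 → 18/33 = 0.5455
  u2r: TP=5, FP=0+1+2+0=3, FN=3+3+0+2=8 → 10/21 = 0.4762
Macro-F1 score = mean = (0.5882 + 0.6400 + 0.4286 + 0.5455 + 0.4762) / 5 = 0.536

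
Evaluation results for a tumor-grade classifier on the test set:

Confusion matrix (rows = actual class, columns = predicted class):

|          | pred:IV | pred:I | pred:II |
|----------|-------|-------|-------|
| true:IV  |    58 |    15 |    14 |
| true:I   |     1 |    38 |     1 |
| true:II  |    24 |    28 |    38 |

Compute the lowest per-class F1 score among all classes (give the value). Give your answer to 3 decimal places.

Per-class F1 score (2·TP/(2·TP+FP+FN)):
  IV: TP=58, FP=1+24=25, FN=15+14=29 → 116/170 = 0.6824
  I: TP=38, FP=15+28=43, FN=1+1=2 → 76/121 = 0.6281
  II: TP=38, FP=14+1=15, FN=24+28=52 → 76/143 = 0.5315
Lowest is class 'II' with F1 score = 0.531.

0.531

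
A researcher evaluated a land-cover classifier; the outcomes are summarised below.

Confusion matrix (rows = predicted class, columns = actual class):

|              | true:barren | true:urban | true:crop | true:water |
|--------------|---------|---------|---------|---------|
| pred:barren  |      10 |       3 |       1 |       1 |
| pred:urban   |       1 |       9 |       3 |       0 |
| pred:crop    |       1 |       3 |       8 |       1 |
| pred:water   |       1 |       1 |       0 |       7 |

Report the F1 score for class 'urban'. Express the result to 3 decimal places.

0.621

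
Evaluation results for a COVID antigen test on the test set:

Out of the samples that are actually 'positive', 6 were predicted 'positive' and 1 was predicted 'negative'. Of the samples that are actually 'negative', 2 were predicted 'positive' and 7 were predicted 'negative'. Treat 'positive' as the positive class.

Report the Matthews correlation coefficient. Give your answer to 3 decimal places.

MCC = (TP·TN − FP·FN) / √((TP+FP)(TP+FN)(TN+FP)(TN+FN))
Numerator = 6·7 − 2·1 = 40
Denominator = √(8·7·9·8) = √4032 = 63.4980
MCC = 40 / 63.4980 = 0.630

0.630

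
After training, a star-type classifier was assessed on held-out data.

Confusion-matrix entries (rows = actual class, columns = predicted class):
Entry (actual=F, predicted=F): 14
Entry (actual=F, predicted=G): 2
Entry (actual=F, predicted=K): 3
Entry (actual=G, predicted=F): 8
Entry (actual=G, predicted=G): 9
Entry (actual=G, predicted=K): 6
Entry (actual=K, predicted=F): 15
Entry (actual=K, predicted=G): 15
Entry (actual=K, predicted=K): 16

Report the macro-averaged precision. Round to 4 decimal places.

Per-class precision (TP/(TP+FP)):
  F: TP=14, FP=8+15=23 → 14/37 = 0.37838
  G: TP=9, FP=2+15=17 → 9/26 = 0.34615
  K: TP=16, FP=3+6=9 → 16/25 = 0.64000
Macro-precision = mean = (0.37838 + 0.34615 + 0.64000) / 3 = 0.4548

0.4548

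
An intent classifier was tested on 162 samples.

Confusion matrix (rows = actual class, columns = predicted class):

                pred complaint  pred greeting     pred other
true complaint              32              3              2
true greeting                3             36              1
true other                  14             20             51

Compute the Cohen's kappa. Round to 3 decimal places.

0.602

Observed agreement pₒ = trace/N = 119/162 = 0.7346
Expected agreement pₑ = Σ (rowᵢ·colᵢ)/N² = (37·49 + 40·59 + 85·54)/162² = 0.3339
κ = (pₒ − pₑ)/(1 − pₑ) = (0.7346 − 0.3339)/(1 − 0.3339) = 0.602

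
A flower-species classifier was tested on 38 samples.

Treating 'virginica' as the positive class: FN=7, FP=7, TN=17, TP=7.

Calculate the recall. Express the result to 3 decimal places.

Recall = TP/(TP+FN) = 7/(7+7) = 7/14 = 0.500

0.500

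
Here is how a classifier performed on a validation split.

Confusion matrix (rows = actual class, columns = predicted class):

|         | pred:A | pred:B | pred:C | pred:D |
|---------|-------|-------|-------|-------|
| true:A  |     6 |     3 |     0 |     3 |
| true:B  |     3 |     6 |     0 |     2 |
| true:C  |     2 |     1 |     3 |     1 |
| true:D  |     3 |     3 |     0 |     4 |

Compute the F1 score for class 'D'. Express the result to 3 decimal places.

Treat 'D' as positive and all other classes as negative.
F1 score = 2·TP/(2·TP+FP+FN).
D: TP=4, FP=3+2+1=6, FN=3+3+0=6 → 8/20 = 0.4000

0.400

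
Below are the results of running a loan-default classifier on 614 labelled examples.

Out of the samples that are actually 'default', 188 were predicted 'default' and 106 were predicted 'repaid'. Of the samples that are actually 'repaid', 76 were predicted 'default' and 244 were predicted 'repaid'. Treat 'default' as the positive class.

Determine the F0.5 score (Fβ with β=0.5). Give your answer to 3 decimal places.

0.696

Fβ = (1+β²)·TP / ((1+β²)·TP + β²·FN + FP), with β²=1/4
= 1.25·188 / (1.25·188 + 0.25·106 + 76) = 0.696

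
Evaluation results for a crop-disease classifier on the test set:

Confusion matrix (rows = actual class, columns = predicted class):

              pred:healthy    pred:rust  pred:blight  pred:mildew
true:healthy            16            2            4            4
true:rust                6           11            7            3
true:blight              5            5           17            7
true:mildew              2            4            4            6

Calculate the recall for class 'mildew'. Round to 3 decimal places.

0.375

One-vs-rest for 'mildew': TP = diagonal; FP = other classes predicted 'mildew'; FN = 'mildew' predicted as other.
recall = TP/(TP+FN).
mildew: TP=6, FN=2+4+4=10 → 6/16 = 0.3750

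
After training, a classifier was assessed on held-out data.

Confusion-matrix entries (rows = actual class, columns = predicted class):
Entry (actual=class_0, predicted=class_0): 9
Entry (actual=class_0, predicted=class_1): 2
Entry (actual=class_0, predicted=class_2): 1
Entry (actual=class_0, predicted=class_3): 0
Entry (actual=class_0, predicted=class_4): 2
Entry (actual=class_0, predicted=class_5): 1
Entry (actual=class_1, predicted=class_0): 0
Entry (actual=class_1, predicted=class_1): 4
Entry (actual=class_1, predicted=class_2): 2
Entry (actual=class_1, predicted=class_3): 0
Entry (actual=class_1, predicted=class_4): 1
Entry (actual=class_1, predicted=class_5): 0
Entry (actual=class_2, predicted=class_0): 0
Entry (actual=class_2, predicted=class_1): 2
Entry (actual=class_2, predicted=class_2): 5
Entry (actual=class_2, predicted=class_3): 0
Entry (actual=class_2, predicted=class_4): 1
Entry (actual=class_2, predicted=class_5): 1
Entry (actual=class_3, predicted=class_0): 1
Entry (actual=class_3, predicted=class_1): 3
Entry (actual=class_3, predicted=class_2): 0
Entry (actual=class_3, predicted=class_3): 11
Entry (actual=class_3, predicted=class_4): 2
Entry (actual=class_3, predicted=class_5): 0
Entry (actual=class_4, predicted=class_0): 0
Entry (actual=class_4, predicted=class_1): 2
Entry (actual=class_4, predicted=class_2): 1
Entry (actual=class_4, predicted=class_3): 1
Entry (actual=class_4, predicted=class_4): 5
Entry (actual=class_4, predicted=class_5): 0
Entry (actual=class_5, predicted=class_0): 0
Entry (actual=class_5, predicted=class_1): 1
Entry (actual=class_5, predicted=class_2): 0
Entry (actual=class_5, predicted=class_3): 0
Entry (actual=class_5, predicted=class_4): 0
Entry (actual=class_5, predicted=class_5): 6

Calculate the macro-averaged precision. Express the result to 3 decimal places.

0.644

Per-class precision (TP/(TP+FP)):
  class_0: TP=9, FP=0+0+1+0+0=1 → 9/10 = 0.9000
  class_1: TP=4, FP=2+2+3+2+1=10 → 4/14 = 0.2857
  class_2: TP=5, FP=1+2+0+1+0=4 → 5/9 = 0.5556
  class_3: TP=11, FP=0+0+0+1+0=1 → 11/12 = 0.9167
  class_4: TP=5, FP=2+1+1+2+0=6 → 5/11 = 0.4545
  class_5: TP=6, FP=1+0+1+0+0=2 → 6/8 = 0.7500
Macro-precision = mean = (0.9000 + 0.2857 + 0.5556 + 0.9167 + 0.4545 + 0.7500) / 6 = 0.644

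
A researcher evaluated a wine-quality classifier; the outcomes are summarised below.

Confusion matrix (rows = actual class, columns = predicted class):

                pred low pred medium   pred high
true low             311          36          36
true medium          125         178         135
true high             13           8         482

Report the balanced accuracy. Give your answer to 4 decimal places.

0.7256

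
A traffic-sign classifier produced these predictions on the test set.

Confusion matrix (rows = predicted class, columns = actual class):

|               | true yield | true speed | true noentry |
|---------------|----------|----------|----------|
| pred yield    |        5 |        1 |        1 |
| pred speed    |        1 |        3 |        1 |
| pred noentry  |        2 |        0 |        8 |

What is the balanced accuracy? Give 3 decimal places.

0.725

Balanced accuracy = mean of per-class recall.
  yield: recall = 5/8 = 0.6250
  speed: recall = 3/4 = 0.7500
  noentry: recall = 8/10 = 0.8000
Mean = (0.6250 + 0.7500 + 0.8000) / 3 = 0.725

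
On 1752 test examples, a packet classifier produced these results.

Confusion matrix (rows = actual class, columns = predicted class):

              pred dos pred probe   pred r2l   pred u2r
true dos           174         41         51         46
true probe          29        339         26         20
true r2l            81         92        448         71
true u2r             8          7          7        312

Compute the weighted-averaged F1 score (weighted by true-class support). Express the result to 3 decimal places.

Per-class F1 score (2·TP/(2·TP+FP+FN)):
  dos: TP=174, FP=29+81+8=118, FN=41+51+46=138 → 348/604 = 0.5762
  probe: TP=339, FP=41+92+7=140, FN=29+26+20=75 → 678/893 = 0.7592
  r2l: TP=448, FP=51+26+7=84, FN=81+92+71=244 → 896/1224 = 0.7320
  u2r: TP=312, FP=46+20+71=137, FN=8+7+7=22 → 624/783 = 0.7969
Weighted-F1 score = Σ (supportᵢ/N)·F1 scoreᵢ with N=1752: (312/1752)·0.5762 + (414/1752)·0.7592 + (692/1752)·0.7320 + (334/1752)·0.7969 = 0.723

0.723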